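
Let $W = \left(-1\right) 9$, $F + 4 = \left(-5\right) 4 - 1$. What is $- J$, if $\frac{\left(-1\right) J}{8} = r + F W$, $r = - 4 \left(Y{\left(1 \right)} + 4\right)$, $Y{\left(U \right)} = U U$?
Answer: $1640$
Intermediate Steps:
$Y{\left(U \right)} = U^{2}$
$F = -25$ ($F = -4 - 21 = -25$)
$r = -20$ ($r = - 4 \left(1^{2} + 4\right) = - 4 \left(1 + 4\right) = \left(-4\right) 5 = -20$)
$W = -9$
$J = -1640$ ($J = - 8 \left(-20 - -225\right) = - 8 \left(-20 + 225\right) = \left(-8\right) 205 = -1640$)
$- J = \left(-1\right) \left(-1640\right) = 1640$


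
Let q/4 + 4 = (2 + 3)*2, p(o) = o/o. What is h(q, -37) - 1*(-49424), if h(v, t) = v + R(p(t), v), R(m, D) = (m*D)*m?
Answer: 49472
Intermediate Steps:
p(o) = 1
R(m, D) = D*m² (R(m, D) = (D*m)*m = D*m²)
q = 24 (q = -16 + 4*((2 + 3)*2) = -16 + 4*(5*2) = -16 + 4*10 = -16 + 40 = 24)
h(v, t) = 2*v (h(v, t) = v + v*1² = v + v*1 = v + v = 2*v)
h(q, -37) - 1*(-49424) = 2*24 - 1*(-49424) = 48 + 49424 = 49472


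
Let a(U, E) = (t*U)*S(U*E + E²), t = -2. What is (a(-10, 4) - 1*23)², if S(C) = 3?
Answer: 1369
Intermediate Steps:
a(U, E) = -6*U (a(U, E) = -2*U*3 = -6*U)
(a(-10, 4) - 1*23)² = (-6*(-10) - 1*23)² = (60 - 23)² = 37² = 1369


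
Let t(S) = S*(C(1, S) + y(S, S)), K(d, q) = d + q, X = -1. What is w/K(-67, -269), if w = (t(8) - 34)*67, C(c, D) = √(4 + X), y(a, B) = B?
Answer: -335/56 - 67*√3/42 ≈ -8.7452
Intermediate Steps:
C(c, D) = √3 (C(c, D) = √(4 - 1) = √3)
t(S) = S*(S + √3) (t(S) = S*(√3 + S) = S*(S + √3))
w = 2010 + 536*√3 (w = (8*(8 + √3) - 34)*67 = ((64 + 8*√3) - 34)*67 = (30 + 8*√3)*67 = 2010 + 536*√3 ≈ 2938.4)
w/K(-67, -269) = (2010 + 536*√3)/(-67 - 269) = (2010 + 536*√3)/(-336) = (2010 + 536*√3)*(-1/336) = -335/56 - 67*√3/42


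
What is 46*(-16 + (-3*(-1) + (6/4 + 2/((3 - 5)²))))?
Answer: -506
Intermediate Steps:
46*(-16 + (-3*(-1) + (6/4 + 2/((3 - 5)²)))) = 46*(-16 + (3 + (6*(¼) + 2/((-2)²)))) = 46*(-16 + (3 + (3/2 + 2/4))) = 46*(-16 + (3 + (3/2 + 2*(¼)))) = 46*(-16 + (3 + (3/2 + ½))) = 46*(-16 + (3 + 2)) = 46*(-16 + 5) = 46*(-11) = -506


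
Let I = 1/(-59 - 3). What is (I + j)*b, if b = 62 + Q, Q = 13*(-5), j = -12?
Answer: 2235/62 ≈ 36.048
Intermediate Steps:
Q = -65
I = -1/62 (I = 1/(-62) = -1/62 ≈ -0.016129)
b = -3 (b = 62 - 65 = -3)
(I + j)*b = (-1/62 - 12)*(-3) = -745/62*(-3) = 2235/62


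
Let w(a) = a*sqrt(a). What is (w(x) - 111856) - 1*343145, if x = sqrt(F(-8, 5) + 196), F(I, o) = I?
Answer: -455001 + 2*sqrt(2)*47**(3/4) ≈ -4.5495e+5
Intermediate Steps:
x = 2*sqrt(47) (x = sqrt(-8 + 196) = sqrt(188) = 2*sqrt(47) ≈ 13.711)
w(a) = a**(3/2)
(w(x) - 111856) - 1*343145 = ((2*sqrt(47))**(3/2) - 111856) - 1*343145 = (2*sqrt(2)*47**(3/4) - 111856) - 343145 = (-111856 + 2*sqrt(2)*47**(3/4)) - 343145 = -455001 + 2*sqrt(2)*47**(3/4)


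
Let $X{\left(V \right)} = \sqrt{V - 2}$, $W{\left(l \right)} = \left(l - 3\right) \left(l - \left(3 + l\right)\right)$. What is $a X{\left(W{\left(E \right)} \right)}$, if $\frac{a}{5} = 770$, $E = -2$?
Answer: $3850 \sqrt{13} \approx 13881.0$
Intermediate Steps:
$W{\left(l \right)} = 9 - 3 l$ ($W{\left(l \right)} = \left(-3 + l\right) \left(-3\right) = 9 - 3 l$)
$a = 3850$ ($a = 5 \cdot 770 = 3850$)
$X{\left(V \right)} = \sqrt{-2 + V}$
$a X{\left(W{\left(E \right)} \right)} = 3850 \sqrt{-2 + \left(9 - -6\right)} = 3850 \sqrt{-2 + \left(9 + 6\right)} = 3850 \sqrt{-2 + 15} = 3850 \sqrt{13}$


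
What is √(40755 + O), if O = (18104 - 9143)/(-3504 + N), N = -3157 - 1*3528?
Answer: √4230918405726/10189 ≈ 201.88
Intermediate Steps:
N = -6685 (N = -3157 - 3528 = -6685)
O = -8961/10189 (O = (18104 - 9143)/(-3504 - 6685) = 8961/(-10189) = 8961*(-1/10189) = -8961/10189 ≈ -0.87948)
√(40755 + O) = √(40755 - 8961/10189) = √(415243734/10189) = √4230918405726/10189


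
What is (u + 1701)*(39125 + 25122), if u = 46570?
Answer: 3101266937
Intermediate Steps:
(u + 1701)*(39125 + 25122) = (46570 + 1701)*(39125 + 25122) = 48271*64247 = 3101266937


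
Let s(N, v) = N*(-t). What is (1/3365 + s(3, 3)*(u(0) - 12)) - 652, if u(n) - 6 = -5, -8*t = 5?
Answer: -18107057/26920 ≈ -672.63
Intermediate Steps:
t = -5/8 (t = -⅛*5 = -5/8 ≈ -0.62500)
u(n) = 1 (u(n) = 6 - 5 = 1)
s(N, v) = 5*N/8 (s(N, v) = N*(-1*(-5/8)) = N*(5/8) = 5*N/8)
(1/3365 + s(3, 3)*(u(0) - 12)) - 652 = (1/3365 + ((5/8)*3)*(1 - 12)) - 652 = (1/3365 + (15/8)*(-11)) - 652 = (1/3365 - 165/8) - 652 = -555217/26920 - 652 = -18107057/26920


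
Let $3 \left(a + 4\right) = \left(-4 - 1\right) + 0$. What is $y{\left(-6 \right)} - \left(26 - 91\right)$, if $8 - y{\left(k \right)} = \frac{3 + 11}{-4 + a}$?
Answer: $\frac{2159}{29} \approx 74.448$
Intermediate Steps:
$a = - \frac{17}{3}$ ($a = -4 + \frac{\left(-4 - 1\right) + 0}{3} = -4 + \frac{-5 + 0}{3} = -4 + \frac{1}{3} \left(-5\right) = -4 - \frac{5}{3} = - \frac{17}{3} \approx -5.6667$)
$y{\left(k \right)} = \frac{274}{29}$ ($y{\left(k \right)} = 8 - \frac{3 + 11}{-4 - \frac{17}{3}} = 8 - \frac{14}{- \frac{29}{3}} = 8 - 14 \left(- \frac{3}{29}\right) = 8 - - \frac{42}{29} = 8 + \frac{42}{29} = \frac{274}{29}$)
$y{\left(-6 \right)} - \left(26 - 91\right) = \frac{274}{29} - \left(26 - 91\right) = \frac{274}{29} - -65 = \frac{274}{29} + 65 = \frac{2159}{29}$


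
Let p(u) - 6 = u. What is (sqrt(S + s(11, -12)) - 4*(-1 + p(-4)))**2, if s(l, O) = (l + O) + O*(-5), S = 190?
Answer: (-4 + sqrt(249))**2 ≈ 138.76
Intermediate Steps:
p(u) = 6 + u
s(l, O) = l - 4*O (s(l, O) = (O + l) - 5*O = l - 4*O)
(sqrt(S + s(11, -12)) - 4*(-1 + p(-4)))**2 = (sqrt(190 + (11 - 4*(-12))) - 4*(-1 + (6 - 4)))**2 = (sqrt(190 + (11 + 48)) - 4*(-1 + 2))**2 = (sqrt(190 + 59) - 4*1)**2 = (sqrt(249) - 4)**2 = (-4 + sqrt(249))**2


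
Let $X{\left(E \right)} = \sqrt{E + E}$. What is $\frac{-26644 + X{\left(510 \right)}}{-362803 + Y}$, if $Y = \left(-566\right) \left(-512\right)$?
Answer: $\frac{26644}{73011} - \frac{2 \sqrt{255}}{73011} \approx 0.36449$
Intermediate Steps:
$Y = 289792$
$X{\left(E \right)} = \sqrt{2} \sqrt{E}$ ($X{\left(E \right)} = \sqrt{2 E} = \sqrt{2} \sqrt{E}$)
$\frac{-26644 + X{\left(510 \right)}}{-362803 + Y} = \frac{-26644 + \sqrt{2} \sqrt{510}}{-362803 + 289792} = \frac{-26644 + 2 \sqrt{255}}{-73011} = \left(-26644 + 2 \sqrt{255}\right) \left(- \frac{1}{73011}\right) = \frac{26644}{73011} - \frac{2 \sqrt{255}}{73011}$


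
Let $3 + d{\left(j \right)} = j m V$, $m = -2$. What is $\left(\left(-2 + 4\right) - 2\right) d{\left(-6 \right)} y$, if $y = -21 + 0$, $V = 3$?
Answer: $0$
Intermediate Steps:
$y = -21$
$d{\left(j \right)} = -3 - 6 j$ ($d{\left(j \right)} = -3 + j \left(-2\right) 3 = -3 + - 2 j 3 = -3 - 6 j$)
$\left(\left(-2 + 4\right) - 2\right) d{\left(-6 \right)} y = \left(\left(-2 + 4\right) - 2\right) \left(-3 - -36\right) \left(-21\right) = \left(2 - 2\right) \left(-3 + 36\right) \left(-21\right) = 0 \cdot 33 \left(-21\right) = 0 \left(-21\right) = 0$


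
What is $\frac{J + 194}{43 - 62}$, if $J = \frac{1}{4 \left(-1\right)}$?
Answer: $- \frac{775}{76} \approx -10.197$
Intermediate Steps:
$J = - \frac{1}{4}$ ($J = \frac{1}{-4} = - \frac{1}{4} \approx -0.25$)
$\frac{J + 194}{43 - 62} = \frac{- \frac{1}{4} + 194}{43 - 62} = \frac{775}{4 \left(-19\right)} = \frac{775}{4} \left(- \frac{1}{19}\right) = - \frac{775}{76}$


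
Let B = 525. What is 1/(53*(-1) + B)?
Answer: 1/472 ≈ 0.0021186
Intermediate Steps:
1/(53*(-1) + B) = 1/(53*(-1) + 525) = 1/(-53 + 525) = 1/472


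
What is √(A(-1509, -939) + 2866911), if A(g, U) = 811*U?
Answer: √2105382 ≈ 1451.0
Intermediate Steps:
√(A(-1509, -939) + 2866911) = √(811*(-939) + 2866911) = √(-761529 + 2866911) = √2105382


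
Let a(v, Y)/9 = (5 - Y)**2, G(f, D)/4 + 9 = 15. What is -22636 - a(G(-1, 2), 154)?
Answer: -222445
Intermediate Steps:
G(f, D) = 24 (G(f, D) = -36 + 4*15 = -36 + 60 = 24)
a(v, Y) = 9*(5 - Y)**2
-22636 - a(G(-1, 2), 154) = -22636 - 9*(-5 + 154)**2 = -22636 - 9*149**2 = -22636 - 9*22201 = -22636 - 1*199809 = -22636 - 199809 = -222445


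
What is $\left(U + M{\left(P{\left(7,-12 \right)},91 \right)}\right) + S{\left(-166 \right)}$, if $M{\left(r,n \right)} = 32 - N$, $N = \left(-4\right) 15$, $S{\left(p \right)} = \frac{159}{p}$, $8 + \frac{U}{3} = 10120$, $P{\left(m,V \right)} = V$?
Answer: $\frac{5050889}{166} \approx 30427.0$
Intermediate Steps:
$U = 30336$ ($U = -24 + 3 \cdot 10120 = -24 + 30360 = 30336$)
$N = -60$
$M{\left(r,n \right)} = 92$ ($M{\left(r,n \right)} = 32 - -60 = 32 + 60 = 92$)
$\left(U + M{\left(P{\left(7,-12 \right)},91 \right)}\right) + S{\left(-166 \right)} = \left(30336 + 92\right) + \frac{159}{-166} = 30428 + 159 \left(- \frac{1}{166}\right) = 30428 - \frac{159}{166} = \frac{5050889}{166}$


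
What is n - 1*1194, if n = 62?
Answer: -1132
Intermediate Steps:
n - 1*1194 = 62 - 1*1194 = 62 - 1194 = -1132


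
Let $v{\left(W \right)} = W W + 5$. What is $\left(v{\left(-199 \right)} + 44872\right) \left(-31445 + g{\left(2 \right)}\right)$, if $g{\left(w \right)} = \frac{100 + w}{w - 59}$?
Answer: $- \frac{50474675742}{19} \approx -2.6566 \cdot 10^{9}$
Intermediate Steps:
$v{\left(W \right)} = 5 + W^{2}$ ($v{\left(W \right)} = W^{2} + 5 = 5 + W^{2}$)
$g{\left(w \right)} = \frac{100 + w}{-59 + w}$
$\left(v{\left(-199 \right)} + 44872\right) \left(-31445 + g{\left(2 \right)}\right) = \left(\left(5 + \left(-199\right)^{2}\right) + 44872\right) \left(-31445 + \frac{100 + 2}{-59 + 2}\right) = \left(\left(5 + 39601\right) + 44872\right) \left(-31445 + \frac{1}{-57} \cdot 102\right) = \left(39606 + 44872\right) \left(-31445 - \frac{34}{19}\right) = 84478 \left(-31445 - \frac{34}{19}\right) = 84478 \left(- \frac{597489}{19}\right) = - \frac{50474675742}{19}$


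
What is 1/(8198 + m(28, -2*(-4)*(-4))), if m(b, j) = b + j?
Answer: 1/8194 ≈ 0.00012204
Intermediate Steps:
1/(8198 + m(28, -2*(-4)*(-4))) = 1/(8198 + (28 - 2*(-4)*(-4))) = 1/(8198 + (28 + 8*(-4))) = 1/(8198 + (28 - 32)) = 1/(8198 - 4) = 1/8194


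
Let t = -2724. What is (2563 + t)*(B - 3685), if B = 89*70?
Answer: -409745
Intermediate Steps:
B = 6230
(2563 + t)*(B - 3685) = (2563 - 2724)*(6230 - 3685) = -161*2545 = -409745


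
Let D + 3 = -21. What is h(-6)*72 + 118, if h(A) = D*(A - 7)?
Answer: 22582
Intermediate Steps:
D = -24 (D = -3 - 21 = -24)
h(A) = 168 - 24*A (h(A) = -24*(A - 7) = -24*(-7 + A) = 168 - 24*A)
h(-6)*72 + 118 = (168 - 24*(-6))*72 + 118 = (168 + 144)*72 + 118 = 312*72 + 118 = 22464 + 118 = 22582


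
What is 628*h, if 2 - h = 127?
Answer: -78500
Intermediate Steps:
h = -125 (h = 2 - 1*127 = 2 - 127 = -125)
628*h = 628*(-125) = -78500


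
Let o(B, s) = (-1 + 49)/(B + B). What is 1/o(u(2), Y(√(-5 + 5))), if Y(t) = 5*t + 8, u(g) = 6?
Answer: ¼ ≈ 0.25000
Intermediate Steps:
Y(t) = 8 + 5*t
o(B, s) = 24/B (o(B, s) = 48/((2*B)) = 48*(1/(2*B)) = 24/B)
1/o(u(2), Y(√(-5 + 5))) = 1/(24/6) = 1/(24*(⅙)) = 1/4 = ¼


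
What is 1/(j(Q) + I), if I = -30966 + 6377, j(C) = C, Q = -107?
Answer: -1/24696 ≈ -4.0492e-5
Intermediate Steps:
I = -24589
1/(j(Q) + I) = 1/(-107 - 24589) = 1/(-24696) = -1/24696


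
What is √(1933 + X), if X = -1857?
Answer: 2*√19 ≈ 8.7178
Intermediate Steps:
√(1933 + X) = √(1933 - 1857) = √76 = 2*√19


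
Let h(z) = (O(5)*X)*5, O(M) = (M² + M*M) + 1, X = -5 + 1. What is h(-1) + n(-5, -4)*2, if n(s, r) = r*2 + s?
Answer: -1046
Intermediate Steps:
X = -4
O(M) = 1 + 2*M² (O(M) = (M² + M²) + 1 = 2*M² + 1 = 1 + 2*M²)
h(z) = -1020 (h(z) = ((1 + 2*5²)*(-4))*5 = ((1 + 2*25)*(-4))*5 = ((1 + 50)*(-4))*5 = (51*(-4))*5 = -204*5 = -1020)
n(s, r) = s + 2*r (n(s, r) = 2*r + s = s + 2*r)
h(-1) + n(-5, -4)*2 = -1020 + (-5 + 2*(-4))*2 = -1020 + (-5 - 8)*2 = -1020 - 13*2 = -1020 - 26 = -1046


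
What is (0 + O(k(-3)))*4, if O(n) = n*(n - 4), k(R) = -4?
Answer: 128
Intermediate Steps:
O(n) = n*(-4 + n)
(0 + O(k(-3)))*4 = (0 - 4*(-4 - 4))*4 = (0 - 4*(-8))*4 = (0 + 32)*4 = 32*4 = 128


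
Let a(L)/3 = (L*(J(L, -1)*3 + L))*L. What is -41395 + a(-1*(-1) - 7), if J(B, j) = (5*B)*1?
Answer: -51763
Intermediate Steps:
J(B, j) = 5*B
a(L) = 48*L³ (a(L) = 3*((L*((5*L)*3 + L))*L) = 3*((L*(15*L + L))*L) = 3*((L*(16*L))*L) = 3*((16*L²)*L) = 3*(16*L³) = 48*L³)
-41395 + a(-1*(-1) - 7) = -41395 + 48*(-1*(-1) - 7)³ = -41395 + 48*(1 - 7)³ = -41395 + 48*(-6)³ = -41395 + 48*(-216) = -41395 - 10368 = -51763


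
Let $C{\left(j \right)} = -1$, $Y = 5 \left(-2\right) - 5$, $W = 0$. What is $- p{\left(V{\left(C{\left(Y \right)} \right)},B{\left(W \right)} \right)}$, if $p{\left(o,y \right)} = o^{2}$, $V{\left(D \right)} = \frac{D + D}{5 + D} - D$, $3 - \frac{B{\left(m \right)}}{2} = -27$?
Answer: $- \frac{1}{4} \approx -0.25$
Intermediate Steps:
$B{\left(m \right)} = 60$ ($B{\left(m \right)} = 6 - -54 = 6 + 54 = 60$)
$Y = -15$ ($Y = -10 - 5 = -15$)
$V{\left(D \right)} = - D + \frac{2 D}{5 + D}$ ($V{\left(D \right)} = \frac{2 D}{5 + D} - D = - D + \frac{2 D}{5 + D}$)
$- p{\left(V{\left(C{\left(Y \right)} \right)},B{\left(W \right)} \right)} = - \left(\left(-1\right) \left(-1\right) \frac{1}{5 - 1} \left(3 - 1\right)\right)^{2} = - \left(\left(-1\right) \left(-1\right) \frac{1}{4} \cdot 2\right)^{2} = - \frac{1}{4}$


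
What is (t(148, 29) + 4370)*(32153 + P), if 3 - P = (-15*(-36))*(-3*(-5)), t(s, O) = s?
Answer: 108685008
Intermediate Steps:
P = -8097 (P = 3 - (-15*(-36))*(-3*(-5)) = 3 - 540*15 = 3 - 1*8100 = 3 - 8100 = -8097)
(t(148, 29) + 4370)*(32153 + P) = (148 + 4370)*(32153 - 8097) = 4518*24056 = 108685008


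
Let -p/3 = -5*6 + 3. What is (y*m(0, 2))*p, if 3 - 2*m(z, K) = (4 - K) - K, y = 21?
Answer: 5103/2 ≈ 2551.5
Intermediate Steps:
m(z, K) = -½ + K (m(z, K) = 3/2 - ((4 - K) - K)/2 = 3/2 - (4 - 2*K)/2 = 3/2 + (-2 + K) = -½ + K)
p = 81 (p = -3*(-5*6 + 3) = -3*(-30 + 3) = -3*(-27) = 81)
(y*m(0, 2))*p = (21*(-½ + 2))*81 = (21*(3/2))*81 = (63/2)*81 = 5103/2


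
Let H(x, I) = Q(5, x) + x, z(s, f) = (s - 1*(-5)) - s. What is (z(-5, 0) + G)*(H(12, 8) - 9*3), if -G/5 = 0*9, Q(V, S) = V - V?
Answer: -75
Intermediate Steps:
Q(V, S) = 0
G = 0 (G = -0*9 = -5*0 = 0)
z(s, f) = 5 (z(s, f) = (s + 5) - s = (5 + s) - s = 5)
H(x, I) = x (H(x, I) = 0 + x = x)
(z(-5, 0) + G)*(H(12, 8) - 9*3) = (5 + 0)*(12 - 9*3) = 5*(12 - 27) = 5*(-15) = -75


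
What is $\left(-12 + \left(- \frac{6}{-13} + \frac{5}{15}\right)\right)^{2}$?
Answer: $\frac{190969}{1521} \approx 125.55$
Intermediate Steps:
$\left(-12 + \left(- \frac{6}{-13} + \frac{5}{15}\right)\right)^{2} = \left(-12 + \left(\left(-6\right) \left(- \frac{1}{13}\right) + 5 \cdot \frac{1}{15}\right)\right)^{2} = \left(-12 + \left(\frac{6}{13} + \frac{1}{3}\right)\right)^{2} = \left(-12 + \frac{31}{39}\right)^{2} = \left(- \frac{437}{39}\right)^{2} = \frac{190969}{1521}$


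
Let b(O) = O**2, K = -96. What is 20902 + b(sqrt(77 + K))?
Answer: 20883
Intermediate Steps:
20902 + b(sqrt(77 + K)) = 20902 + (sqrt(77 - 96))**2 = 20902 + (sqrt(-19))**2 = 20902 + (I*sqrt(19))**2 = 20902 - 19 = 20883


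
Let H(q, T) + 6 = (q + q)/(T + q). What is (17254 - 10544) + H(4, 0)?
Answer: 6706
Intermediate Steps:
H(q, T) = -6 + 2*q/(T + q) (H(q, T) = -6 + (q + q)/(T + q) = -6 + (2*q)/(T + q) = -6 + 2*q/(T + q))
(17254 - 10544) + H(4, 0) = (17254 - 10544) + 2*(-3*0 - 2*4)/(0 + 4) = 6710 + 2*(0 - 8)/4 = 6710 + 2*(1/4)*(-8) = 6710 - 4 = 6706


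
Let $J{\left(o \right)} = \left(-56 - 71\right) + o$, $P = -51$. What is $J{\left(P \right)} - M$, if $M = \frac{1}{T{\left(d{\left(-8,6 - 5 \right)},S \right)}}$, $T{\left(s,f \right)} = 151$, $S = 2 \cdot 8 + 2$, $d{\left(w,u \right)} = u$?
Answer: $- \frac{26879}{151} \approx -178.01$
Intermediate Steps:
$S = 18$ ($S = 16 + 2 = 18$)
$M = \frac{1}{151} \approx 0.0066225$
$J{\left(o \right)} = -127 + o$
$J{\left(P \right)} - M = \left(-127 - 51\right) - \frac{1}{151} = -178 - \frac{1}{151} = - \frac{26879}{151}$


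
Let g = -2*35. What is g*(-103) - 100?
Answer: 7110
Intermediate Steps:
g = -70
g*(-103) - 100 = -70*(-103) - 100 = 7210 - 100 = 7110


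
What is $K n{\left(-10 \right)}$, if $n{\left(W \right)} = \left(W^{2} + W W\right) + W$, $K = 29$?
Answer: $5510$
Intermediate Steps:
$n{\left(W \right)} = W + 2 W^{2}$ ($n{\left(W \right)} = \left(W^{2} + W^{2}\right) + W = 2 W^{2} + W = W + 2 W^{2}$)
$K n{\left(-10 \right)} = 29 \left(- 10 \left(1 + 2 \left(-10\right)\right)\right) = 29 \left(- 10 \left(1 - 20\right)\right) = 29 \left(\left(-10\right) \left(-19\right)\right) = 29 \cdot 190 = 5510$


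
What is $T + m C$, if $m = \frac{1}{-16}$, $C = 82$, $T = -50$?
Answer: $- \frac{441}{8} \approx -55.125$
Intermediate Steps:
$m = - \frac{1}{16} \approx -0.0625$
$T + m C = -50 - \frac{41}{8} = - \frac{441}{8}$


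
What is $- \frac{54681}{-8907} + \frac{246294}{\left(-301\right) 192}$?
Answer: $\frac{53687983}{28597408} \approx 1.8774$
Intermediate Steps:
$- \frac{54681}{-8907} + \frac{246294}{\left(-301\right) 192} = \left(-54681\right) \left(- \frac{1}{8907}\right) + \frac{246294}{-57792} = \frac{18227}{2969} + 246294 \left(- \frac{1}{57792}\right) = \frac{18227}{2969} - \frac{41049}{9632} = \frac{53687983}{28597408}$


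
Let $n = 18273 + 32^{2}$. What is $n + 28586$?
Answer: $47883$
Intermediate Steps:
$n = 19297$ ($n = 18273 + 1024 = 19297$)
$n + 28586 = 19297 + 28586 = 47883$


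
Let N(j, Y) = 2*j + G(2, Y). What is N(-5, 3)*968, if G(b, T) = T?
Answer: -6776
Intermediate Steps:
N(j, Y) = Y + 2*j (N(j, Y) = 2*j + Y = Y + 2*j)
N(-5, 3)*968 = (3 + 2*(-5))*968 = (3 - 10)*968 = -7*968 = -6776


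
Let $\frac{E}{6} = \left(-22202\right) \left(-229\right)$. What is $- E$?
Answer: $-30505548$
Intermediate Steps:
$E = 30505548$ ($E = 6 \left(\left(-22202\right) \left(-229\right)\right) = 6 \cdot 5084258 = 30505548$)
$- E = \left(-1\right) 30505548 = -30505548$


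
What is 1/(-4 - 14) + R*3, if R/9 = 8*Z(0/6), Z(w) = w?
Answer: -1/18 ≈ -0.055556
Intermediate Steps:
R = 0 (R = 9*(8*(0/6)) = 9*(8*(0*(⅙))) = 9*(8*0) = 9*0 = 0)
1/(-4 - 14) + R*3 = 1/(-4 - 14) + 0*3 = 1/(-18) + 0 = -1/18 + 0 = -1/18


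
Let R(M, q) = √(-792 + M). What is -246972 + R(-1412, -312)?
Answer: -246972 + 2*I*√551 ≈ -2.4697e+5 + 46.947*I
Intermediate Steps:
-246972 + R(-1412, -312) = -246972 + √(-792 - 1412) = -246972 + √(-2204) = -246972 + 2*I*√551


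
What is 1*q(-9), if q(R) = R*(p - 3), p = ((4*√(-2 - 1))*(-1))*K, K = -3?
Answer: 27 - 108*I*√3 ≈ 27.0 - 187.06*I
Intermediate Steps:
p = 12*I*√3 (p = ((4*√(-2 - 1))*(-1))*(-3) = ((4*√(-3))*(-1))*(-3) = ((4*(I*√3))*(-1))*(-3) = ((4*I*√3)*(-1))*(-3) = -4*I*√3*(-3) = 12*I*√3 ≈ 20.785*I)
q(R) = R*(-3 + 12*I*√3) (q(R) = R*(12*I*√3 - 3) = R*(-3 + 12*I*√3))
1*q(-9) = 1*(3*(-9)*(-1 + 4*I*√3)) = 1*(27 - 108*I*√3) = 27 - 108*I*√3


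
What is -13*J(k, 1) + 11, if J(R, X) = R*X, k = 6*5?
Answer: -379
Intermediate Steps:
k = 30
-13*J(k, 1) + 11 = -390 + 11 = -379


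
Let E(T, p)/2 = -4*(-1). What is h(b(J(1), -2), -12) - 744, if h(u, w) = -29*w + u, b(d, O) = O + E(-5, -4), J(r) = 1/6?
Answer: -390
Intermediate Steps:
J(r) = 1/6
E(T, p) = 8 (E(T, p) = 2*(-4*(-1)) = 2*4 = 8)
b(d, O) = 8 + O (b(d, O) = O + 8 = 8 + O)
h(u, w) = u - 29*w
h(b(J(1), -2), -12) - 744 = ((8 - 2) - 29*(-12)) - 744 = (6 + 348) - 744 = 354 - 744 = -390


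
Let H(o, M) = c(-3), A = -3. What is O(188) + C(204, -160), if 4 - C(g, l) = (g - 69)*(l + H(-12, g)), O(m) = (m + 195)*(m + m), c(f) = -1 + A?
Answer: 166152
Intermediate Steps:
c(f) = -4 (c(f) = -1 - 3 = -4)
H(o, M) = -4
O(m) = 2*m*(195 + m) (O(m) = (195 + m)*(2*m) = 2*m*(195 + m))
C(g, l) = 4 - (-69 + g)*(-4 + l) (C(g, l) = 4 - (g - 69)*(l - 4) = 4 - (-69 + g)*(-4 + l))
O(188) + C(204, -160) = 2*188*(195 + 188) + (-272 + 4*204 + 69*(-160) - 1*204*(-160)) = 2*188*383 + (-272 + 816 - 11040 + 32640) = 144008 + 22144 = 166152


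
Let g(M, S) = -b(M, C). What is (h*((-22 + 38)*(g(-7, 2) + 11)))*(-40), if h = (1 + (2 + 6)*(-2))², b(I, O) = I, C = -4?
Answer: -2592000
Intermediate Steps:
g(M, S) = -M
h = 225 (h = (1 + 8*(-2))² = (1 - 16)² = (-15)² = 225)
(h*((-22 + 38)*(g(-7, 2) + 11)))*(-40) = (225*((-22 + 38)*(-1*(-7) + 11)))*(-40) = (225*(16*(7 + 11)))*(-40) = (225*(16*18))*(-40) = (225*288)*(-40) = 64800*(-40) = -2592000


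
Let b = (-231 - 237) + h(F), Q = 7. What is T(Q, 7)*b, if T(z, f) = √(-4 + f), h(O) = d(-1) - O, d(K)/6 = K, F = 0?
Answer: -474*√3 ≈ -820.99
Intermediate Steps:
d(K) = 6*K
h(O) = -6 - O (h(O) = 6*(-1) - O = -6 - O)
b = -474 (b = (-231 - 237) + (-6 - 1*0) = -468 + (-6 + 0) = -468 - 6 = -474)
T(Q, 7)*b = √(-4 + 7)*(-474) = √3*(-474) = -474*√3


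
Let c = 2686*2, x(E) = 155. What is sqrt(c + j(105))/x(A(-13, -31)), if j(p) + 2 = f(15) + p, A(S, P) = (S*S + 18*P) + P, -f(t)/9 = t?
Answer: 2*sqrt(1335)/155 ≈ 0.47145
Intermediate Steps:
f(t) = -9*t
A(S, P) = S**2 + 19*P (A(S, P) = (S**2 + 18*P) + P = S**2 + 19*P)
c = 5372
j(p) = -137 + p (j(p) = -2 + (-9*15 + p) = -2 + (-135 + p) = -137 + p)
sqrt(c + j(105))/x(A(-13, -31)) = sqrt(5372 + (-137 + 105))/155 = sqrt(5372 - 32)*(1/155) = sqrt(5340)*(1/155) = (2*sqrt(1335))*(1/155) = 2*sqrt(1335)/155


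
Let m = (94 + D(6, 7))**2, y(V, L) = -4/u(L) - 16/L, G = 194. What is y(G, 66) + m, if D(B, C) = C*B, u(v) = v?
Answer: 610358/33 ≈ 18496.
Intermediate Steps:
y(V, L) = -20/L (y(V, L) = -4/L - 16/L = -20/L)
D(B, C) = B*C
m = 18496 (m = (94 + 6*7)**2 = (94 + 42)**2 = 136**2 = 18496)
y(G, 66) + m = -20/66 + 18496 = -20*1/66 + 18496 = -10/33 + 18496 = 610358/33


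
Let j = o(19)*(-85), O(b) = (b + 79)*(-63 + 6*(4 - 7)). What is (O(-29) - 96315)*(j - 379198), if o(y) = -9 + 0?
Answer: 37981428045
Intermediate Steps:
o(y) = -9
O(b) = -6399 - 81*b (O(b) = (79 + b)*(-63 + 6*(-3)) = (79 + b)*(-63 - 18) = (79 + b)*(-81) = -6399 - 81*b)
j = 765 (j = -9*(-85) = 765)
(O(-29) - 96315)*(j - 379198) = ((-6399 - 81*(-29)) - 96315)*(765 - 379198) = ((-6399 + 2349) - 96315)*(-378433) = (-4050 - 96315)*(-378433) = -100365*(-378433) = 37981428045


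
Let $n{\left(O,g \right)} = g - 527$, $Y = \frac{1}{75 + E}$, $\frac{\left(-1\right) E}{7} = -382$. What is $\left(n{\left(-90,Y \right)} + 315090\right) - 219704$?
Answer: $\frac{260767392}{2749} \approx 94859.0$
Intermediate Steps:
$E = 2674$ ($E = \left(-7\right) \left(-382\right) = 2674$)
$Y = \frac{1}{2749}$ ($Y = \frac{1}{75 + 2674} = \frac{1}{2749} \approx 0.00036377$)
$n{\left(O,g \right)} = -527 + g$
$\left(n{\left(-90,Y \right)} + 315090\right) - 219704 = \left(\left(-527 + \frac{1}{2749}\right) + 315090\right) - 219704 = \left(- \frac{1448722}{2749} + 315090\right) - 219704 = \frac{864733688}{2749} - 219704 = \frac{260767392}{2749}$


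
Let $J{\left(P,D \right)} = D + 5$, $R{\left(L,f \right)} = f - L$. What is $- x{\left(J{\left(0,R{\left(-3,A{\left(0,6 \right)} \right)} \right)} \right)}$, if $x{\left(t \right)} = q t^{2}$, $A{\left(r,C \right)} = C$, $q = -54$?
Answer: $10584$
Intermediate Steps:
$J{\left(P,D \right)} = 5 + D$
$x{\left(t \right)} = - 54 t^{2}$
$- x{\left(J{\left(0,R{\left(-3,A{\left(0,6 \right)} \right)} \right)} \right)} = - \left(-54\right) \left(5 + \left(6 - -3\right)\right)^{2} = - \left(-54\right) \left(5 + \left(6 + 3\right)\right)^{2} = - \left(-54\right) \left(5 + 9\right)^{2} = - \left(-54\right) 14^{2} = - \left(-54\right) 196 = \left(-1\right) \left(-10584\right) = 10584$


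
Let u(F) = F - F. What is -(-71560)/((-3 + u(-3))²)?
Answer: 71560/9 ≈ 7951.1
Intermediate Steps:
u(F) = 0
-(-71560)/((-3 + u(-3))²) = -(-71560)/((-3 + 0)²) = -(-71560)/((-3)²) = -(-71560)/9 = -1*(-71560/9) = 71560/9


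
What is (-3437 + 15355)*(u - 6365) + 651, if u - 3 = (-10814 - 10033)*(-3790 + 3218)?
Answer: 142040178647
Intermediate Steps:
u = 11924487 (u = 3 + (-10814 - 10033)*(-3790 + 3218) = 3 - 20847*(-572) = 3 + 11924484 = 11924487)
(-3437 + 15355)*(u - 6365) + 651 = (-3437 + 15355)*(11924487 - 6365) + 651 = 11918*11918122 + 651 = 142040177996 + 651 = 142040178647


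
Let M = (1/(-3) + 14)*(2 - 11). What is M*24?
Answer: -2952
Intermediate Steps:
M = -123 (M = (-⅓ + 14)*(-9) = (41/3)*(-9) = -123)
M*24 = -123*24 = -2952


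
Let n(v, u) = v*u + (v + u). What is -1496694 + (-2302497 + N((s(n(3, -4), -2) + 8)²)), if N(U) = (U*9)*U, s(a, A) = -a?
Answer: -2048862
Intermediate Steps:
n(v, u) = u + v + u*v (n(v, u) = u*v + (u + v) = u + v + u*v)
N(U) = 9*U² (N(U) = (9*U)*U = 9*U²)
-1496694 + (-2302497 + N((s(n(3, -4), -2) + 8)²)) = -1496694 + (-2302497 + 9*((-(-4 + 3 - 4*3) + 8)²)²) = -1496694 + (-2302497 + 9*((-(-4 + 3 - 12) + 8)²)²) = -1496694 + (-2302497 + 9*((-1*(-13) + 8)²)²) = -1496694 + (-2302497 + 9*((13 + 8)²)²) = -1496694 + (-2302497 + 9*(21²)²) = -1496694 + (-2302497 + 9*441²) = -1496694 + (-2302497 + 9*194481) = -1496694 + (-2302497 + 1750329) = -1496694 - 552168 = -2048862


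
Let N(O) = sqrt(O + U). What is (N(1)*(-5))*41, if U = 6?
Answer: -205*sqrt(7) ≈ -542.38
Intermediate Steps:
N(O) = sqrt(6 + O) (N(O) = sqrt(O + 6) = sqrt(6 + O))
(N(1)*(-5))*41 = (sqrt(6 + 1)*(-5))*41 = (sqrt(7)*(-5))*41 = -5*sqrt(7)*41 = -205*sqrt(7)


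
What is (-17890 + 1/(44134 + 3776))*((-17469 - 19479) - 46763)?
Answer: 71749526755189/47910 ≈ 1.4976e+9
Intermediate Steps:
(-17890 + 1/(44134 + 3776))*((-17469 - 19479) - 46763) = (-17890 + 1/47910)*(-36948 - 46763) = (-17890 + 1/47910)*(-83711) = -857109899/47910*(-83711) = 71749526755189/47910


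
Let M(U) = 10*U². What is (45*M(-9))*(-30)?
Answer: -1093500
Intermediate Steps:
(45*M(-9))*(-30) = (45*(10*(-9)²))*(-30) = (45*(10*81))*(-30) = (45*810)*(-30) = 36450*(-30) = -1093500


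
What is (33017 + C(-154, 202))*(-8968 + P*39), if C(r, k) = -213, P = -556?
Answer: -1005508208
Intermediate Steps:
(33017 + C(-154, 202))*(-8968 + P*39) = (33017 - 213)*(-8968 - 556*39) = 32804*(-8968 - 21684) = 32804*(-30652) = -1005508208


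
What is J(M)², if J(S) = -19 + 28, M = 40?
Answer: 81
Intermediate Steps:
J(S) = 9
J(M)² = 9² = 81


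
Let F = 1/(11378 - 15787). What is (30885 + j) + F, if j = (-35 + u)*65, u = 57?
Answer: 142476834/4409 ≈ 32315.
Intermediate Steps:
F = -1/4409 (F = 1/(-4409) = -1/4409 ≈ -0.00022681)
j = 1430 (j = (-35 + 57)*65 = 22*65 = 1430)
(30885 + j) + F = (30885 + 1430) - 1/4409 = 32315 - 1/4409 = 142476834/4409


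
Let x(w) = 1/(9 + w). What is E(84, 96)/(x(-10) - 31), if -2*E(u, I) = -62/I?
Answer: -31/3072 ≈ -0.010091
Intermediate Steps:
E(u, I) = 31/I (E(u, I) = -(-31)/I = 31/I)
E(84, 96)/(x(-10) - 31) = (31/96)/(1/(9 - 10) - 31) = (31*(1/96))/(1/(-1) - 31) = (31/96)/(-1 - 31) = (31/96)/(-32) = -1/32*31/96 = -31/3072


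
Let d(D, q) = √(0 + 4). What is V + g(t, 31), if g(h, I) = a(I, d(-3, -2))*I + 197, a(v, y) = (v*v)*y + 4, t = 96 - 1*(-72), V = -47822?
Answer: 12081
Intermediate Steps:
t = 168 (t = 96 + 72 = 168)
d(D, q) = 2 (d(D, q) = √4 = 2)
a(v, y) = 4 + y*v² (a(v, y) = v²*y + 4 = y*v² + 4 = 4 + y*v²)
g(h, I) = 197 + I*(4 + 2*I²) (g(h, I) = (4 + 2*I²)*I + 197 = I*(4 + 2*I²) + 197 = 197 + I*(4 + 2*I²))
V + g(t, 31) = -47822 + (197 + 2*31*(2 + 31²)) = -47822 + (197 + 2*31*(2 + 961)) = -47822 + (197 + 2*31*963) = -47822 + (197 + 59706) = -47822 + 59903 = 12081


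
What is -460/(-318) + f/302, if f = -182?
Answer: 20261/24009 ≈ 0.84389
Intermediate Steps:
-460/(-318) + f/302 = -460/(-318) - 182/302 = -460*(-1/318) - 182*1/302 = 230/159 - 91/151 = 20261/24009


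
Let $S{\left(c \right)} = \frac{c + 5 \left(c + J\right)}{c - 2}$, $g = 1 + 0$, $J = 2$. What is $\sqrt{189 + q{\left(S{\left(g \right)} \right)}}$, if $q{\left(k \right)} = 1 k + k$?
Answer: $\sqrt{157} \approx 12.53$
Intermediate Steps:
$g = 1$
$S{\left(c \right)} = \frac{10 + 6 c}{-2 + c}$ ($S{\left(c \right)} = \frac{c + 5 \left(c + 2\right)}{c - 2} = \frac{c + 5 \left(2 + c\right)}{-2 + c} = \frac{c + \left(10 + 5 c\right)}{-2 + c} = \frac{10 + 6 c}{-2 + c}$)
$q{\left(k \right)} = 2 k$ ($q{\left(k \right)} = k + k = 2 k$)
$\sqrt{189 + q{\left(S{\left(g \right)} \right)}} = \sqrt{189 + 2 \frac{2 \left(5 + 3 \cdot 1\right)}{-2 + 1}} = \sqrt{189 + 2 \frac{2 \left(5 + 3\right)}{-1}} = \sqrt{189 + 2 \cdot 2 \left(-1\right) 8} = \sqrt{189 + 2 \left(-16\right)} = \sqrt{189 - 32} = \sqrt{157}$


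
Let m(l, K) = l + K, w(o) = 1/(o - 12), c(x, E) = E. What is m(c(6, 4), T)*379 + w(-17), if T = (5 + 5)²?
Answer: 1143063/29 ≈ 39416.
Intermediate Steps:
w(o) = 1/(-12 + o)
T = 100 (T = 10² = 100)
m(l, K) = K + l
m(c(6, 4), T)*379 + w(-17) = (100 + 4)*379 + 1/(-12 - 17) = 104*379 + 1/(-29) = 39416 - 1/29 = 1143063/29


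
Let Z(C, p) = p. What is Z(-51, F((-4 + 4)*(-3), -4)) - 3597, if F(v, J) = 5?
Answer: -3592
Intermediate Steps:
Z(-51, F((-4 + 4)*(-3), -4)) - 3597 = 5 - 3597 = -3592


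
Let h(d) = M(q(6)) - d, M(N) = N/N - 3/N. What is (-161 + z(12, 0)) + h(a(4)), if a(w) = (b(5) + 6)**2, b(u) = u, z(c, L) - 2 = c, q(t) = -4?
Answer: -1065/4 ≈ -266.25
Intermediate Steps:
z(c, L) = 2 + c
M(N) = 1 - 3/N
a(w) = 121 (a(w) = (5 + 6)**2 = 11**2 = 121)
h(d) = 7/4 - d (h(d) = (-3 - 4)/(-4) - d = -1/4*(-7) - d = 7/4 - d)
(-161 + z(12, 0)) + h(a(4)) = (-161 + (2 + 12)) + (7/4 - 1*121) = (-161 + 14) + (7/4 - 121) = -147 - 477/4 = -1065/4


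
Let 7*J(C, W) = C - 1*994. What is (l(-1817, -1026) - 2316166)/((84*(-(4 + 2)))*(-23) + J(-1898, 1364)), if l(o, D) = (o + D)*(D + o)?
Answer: 13455127/26084 ≈ 515.84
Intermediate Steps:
J(C, W) = -142 + C/7 (J(C, W) = (C - 1*994)/7 = (C - 994)/7 = (-994 + C)/7 = -142 + C/7)
l(o, D) = (D + o)² (l(o, D) = (D + o)*(D + o) = (D + o)²)
(l(-1817, -1026) - 2316166)/((84*(-(4 + 2)))*(-23) + J(-1898, 1364)) = ((-1026 - 1817)² - 2316166)/((84*(-(4 + 2)))*(-23) + (-142 + (⅐)*(-1898))) = ((-2843)² - 2316166)/((84*(-1*6))*(-23) + (-142 - 1898/7)) = (8082649 - 2316166)/((84*(-6))*(-23) - 2892/7) = 5766483/(-504*(-23) - 2892/7) = 5766483/(11592 - 2892/7) = 5766483/(78252/7) = 5766483*(7/78252) = 13455127/26084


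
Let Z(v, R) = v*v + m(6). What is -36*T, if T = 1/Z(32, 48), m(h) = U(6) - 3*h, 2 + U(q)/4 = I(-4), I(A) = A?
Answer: -18/491 ≈ -0.036660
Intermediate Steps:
U(q) = -24 (U(q) = -8 + 4*(-4) = -8 - 16 = -24)
m(h) = -24 - 3*h
Z(v, R) = -42 + v**2 (Z(v, R) = v*v + (-24 - 3*6) = v**2 + (-24 - 18) = v**2 - 42 = -42 + v**2)
T = 1/982 (T = 1/(-42 + 32**2) = 1/(-42 + 1024) = 1/982 ≈ 0.0010183)
-36*T = -36*1/982 = -18/491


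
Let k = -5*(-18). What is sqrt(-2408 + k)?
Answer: I*sqrt(2318) ≈ 48.146*I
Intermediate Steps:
k = 90
sqrt(-2408 + k) = sqrt(-2408 + 90) = sqrt(-2318) = I*sqrt(2318)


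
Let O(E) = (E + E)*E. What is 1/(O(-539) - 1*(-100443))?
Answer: 1/681485 ≈ 1.4674e-6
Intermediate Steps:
O(E) = 2*E**2 (O(E) = (2*E)*E = 2*E**2)
1/(O(-539) - 1*(-100443)) = 1/(2*(-539)**2 - 1*(-100443)) = 1/(2*290521 + 100443) = 1/(581042 + 100443) = 1/681485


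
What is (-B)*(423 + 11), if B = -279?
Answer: 121086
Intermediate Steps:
(-B)*(423 + 11) = (-1*(-279))*(423 + 11) = 279*434 = 121086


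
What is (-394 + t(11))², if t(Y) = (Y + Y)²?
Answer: 8100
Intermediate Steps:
t(Y) = 4*Y² (t(Y) = (2*Y)² = 4*Y²)
(-394 + t(11))² = (-394 + 4*11²)² = (-394 + 4*121)² = (-394 + 484)² = 90² = 8100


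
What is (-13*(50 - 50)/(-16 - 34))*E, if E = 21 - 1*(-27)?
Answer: 0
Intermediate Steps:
E = 48 (E = 21 + 27 = 48)
(-13*(50 - 50)/(-16 - 34))*E = -13*(50 - 50)/(-16 - 34)*48 = -0/(-50)*48 = -0*(-1)/50*48 = -13*0*48 = 0*48 = 0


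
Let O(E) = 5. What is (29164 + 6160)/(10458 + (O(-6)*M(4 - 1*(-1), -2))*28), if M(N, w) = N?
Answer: 17662/5579 ≈ 3.1658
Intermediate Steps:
(29164 + 6160)/(10458 + (O(-6)*M(4 - 1*(-1), -2))*28) = (29164 + 6160)/(10458 + (5*(4 - 1*(-1)))*28) = 35324/(10458 + (5*(4 + 1))*28) = 35324/(10458 + (5*5)*28) = 35324/(10458 + 25*28) = 35324/(10458 + 700) = 35324/11158 = 35324*(1/11158) = 17662/5579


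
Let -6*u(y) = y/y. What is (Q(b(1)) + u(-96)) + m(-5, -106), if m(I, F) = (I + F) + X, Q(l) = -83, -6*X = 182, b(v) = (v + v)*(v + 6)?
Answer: -449/2 ≈ -224.50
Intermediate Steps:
b(v) = 2*v*(6 + v) (b(v) = (2*v)*(6 + v) = 2*v*(6 + v))
X = -91/3 (X = -1/6*182 = -91/3 ≈ -30.333)
m(I, F) = -91/3 + F + I (m(I, F) = (I + F) - 91/3 = (F + I) - 91/3 = -91/3 + F + I)
u(y) = -1/6 (u(y) = -y/(6*y) = -1/6*1 = -1/6)
(Q(b(1)) + u(-96)) + m(-5, -106) = (-83 - 1/6) + (-91/3 - 106 - 5) = -499/6 - 424/3 = -449/2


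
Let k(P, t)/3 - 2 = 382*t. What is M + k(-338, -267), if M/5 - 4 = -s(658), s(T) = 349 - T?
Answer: -304411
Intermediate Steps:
k(P, t) = 6 + 1146*t (k(P, t) = 6 + 3*(382*t) = 6 + 1146*t)
M = 1565 (M = 20 + 5*(-(349 - 1*658)) = 20 + 5*(-(349 - 658)) = 20 + 5*(-1*(-309)) = 20 + 5*309 = 20 + 1545 = 1565)
M + k(-338, -267) = 1565 + (6 + 1146*(-267)) = 1565 + (6 - 305982) = 1565 - 305976 = -304411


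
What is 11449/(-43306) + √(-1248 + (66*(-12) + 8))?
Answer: -11449/43306 + 4*I*√127 ≈ -0.26437 + 45.078*I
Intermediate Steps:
11449/(-43306) + √(-1248 + (66*(-12) + 8)) = 11449*(-1/43306) + √(-1248 + (-792 + 8)) = -11449/43306 + √(-1248 - 784) = -11449/43306 + √(-2032) = -11449/43306 + 4*I*√127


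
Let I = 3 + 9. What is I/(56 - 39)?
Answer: 12/17 ≈ 0.70588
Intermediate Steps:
I = 12
I/(56 - 39) = 12/(56 - 39) = 12/17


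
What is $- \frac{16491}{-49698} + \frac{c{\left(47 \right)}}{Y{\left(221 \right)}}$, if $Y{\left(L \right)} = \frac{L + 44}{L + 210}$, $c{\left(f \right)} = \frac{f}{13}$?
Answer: $\frac{354514627}{57069870} \approx 6.2119$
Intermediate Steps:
$c{\left(f \right)} = \frac{f}{13}$ ($c{\left(f \right)} = f \frac{1}{13} = \frac{f}{13}$)
$Y{\left(L \right)} = \frac{44 + L}{210 + L}$
$- \frac{16491}{-49698} + \frac{c{\left(47 \right)}}{Y{\left(221 \right)}} = - \frac{16491}{-49698} + \frac{\frac{1}{13} \cdot 47}{\frac{1}{210 + 221} \left(44 + 221\right)} = \left(-16491\right) \left(- \frac{1}{49698}\right) + \frac{47}{13 \cdot \frac{1}{431} \cdot 265} = \frac{5497}{16566} + \frac{47}{13 \cdot \frac{1}{431} \cdot 265} = \frac{5497}{16566} + \frac{47}{13 \cdot \frac{265}{431}} = \frac{5497}{16566} + \frac{47}{13} \cdot \frac{431}{265} = \frac{5497}{16566} + \frac{20257}{3445} = \frac{354514627}{57069870}$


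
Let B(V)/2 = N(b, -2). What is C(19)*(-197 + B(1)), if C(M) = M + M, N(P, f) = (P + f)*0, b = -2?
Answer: -7486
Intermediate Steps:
N(P, f) = 0
C(M) = 2*M
B(V) = 0 (B(V) = 2*0 = 0)
C(19)*(-197 + B(1)) = (2*19)*(-197 + 0) = 38*(-197) = -7486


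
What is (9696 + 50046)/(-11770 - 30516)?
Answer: -29871/21143 ≈ -1.4128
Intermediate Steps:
(9696 + 50046)/(-11770 - 30516) = 59742/(-42286) = 59742*(-1/42286) = -29871/21143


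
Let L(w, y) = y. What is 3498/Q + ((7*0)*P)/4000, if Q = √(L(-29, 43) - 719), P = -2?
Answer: -1749*I/13 ≈ -134.54*I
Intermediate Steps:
Q = 26*I (Q = √(43 - 719) = √(-676) = 26*I ≈ 26.0*I)
3498/Q + ((7*0)*P)/4000 = 3498/((26*I)) + ((7*0)*(-2))/4000 = 3498*(-I/26) + (0*(-2))*(1/4000) = -1749*I/13 + 0*(1/4000) = -1749*I/13 + 0 = -1749*I/13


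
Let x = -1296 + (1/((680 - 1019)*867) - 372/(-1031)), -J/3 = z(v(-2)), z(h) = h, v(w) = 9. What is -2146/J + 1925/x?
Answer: 826791719681693/10600474376241 ≈ 77.996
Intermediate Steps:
J = -27 (J = -3*9 = -27)
x = -392610162083/303024303 (x = -1296 + ((1/867)/(-339) - 372*(-1/1031)) = -1296 + (-1/339*1/867 + 372/1031) = -1296 + (-1/293913 + 372/1031) = -1296 + 109334605/303024303 = -392610162083/303024303 ≈ -1295.6)
-2146/J + 1925/x = -2146/(-27) + 1925/(-392610162083/303024303) = -2146*(-1/27) + 1925*(-303024303/392610162083) = 2146/27 - 583321783275/392610162083 = 826791719681693/10600474376241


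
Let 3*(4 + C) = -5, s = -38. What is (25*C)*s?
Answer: 16150/3 ≈ 5383.3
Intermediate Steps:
C = -17/3 (C = -4 + (⅓)*(-5) = -4 - 5/3 = -17/3 ≈ -5.6667)
(25*C)*s = (25*(-17/3))*(-38) = -425/3*(-38) = 16150/3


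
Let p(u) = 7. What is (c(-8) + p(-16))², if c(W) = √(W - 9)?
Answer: (7 + I*√17)² ≈ 32.0 + 57.723*I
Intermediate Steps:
c(W) = √(-9 + W)
(c(-8) + p(-16))² = (√(-9 - 8) + 7)² = (√(-17) + 7)² = (I*√17 + 7)² = (7 + I*√17)²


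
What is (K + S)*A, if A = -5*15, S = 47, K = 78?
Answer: -9375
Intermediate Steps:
A = -75
(K + S)*A = (78 + 47)*(-75) = 125*(-75) = -9375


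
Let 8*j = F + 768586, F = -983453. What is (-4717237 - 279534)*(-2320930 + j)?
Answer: 93850886930697/8 ≈ 1.1731e+13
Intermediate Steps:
j = -214867/8 (j = (-983453 + 768586)/8 = (⅛)*(-214867) = -214867/8 ≈ -26858.)
(-4717237 - 279534)*(-2320930 + j) = (-4717237 - 279534)*(-2320930 - 214867/8) = -4996771*(-18782307/8) = 93850886930697/8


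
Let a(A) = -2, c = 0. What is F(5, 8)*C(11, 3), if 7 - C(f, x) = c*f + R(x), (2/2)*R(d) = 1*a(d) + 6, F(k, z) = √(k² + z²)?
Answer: 3*√89 ≈ 28.302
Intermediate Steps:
R(d) = 4 (R(d) = 1*(-2) + 6 = -2 + 6 = 4)
C(f, x) = 3 (C(f, x) = 7 - (0*f + 4) = 7 - (0 + 4) = 7 - 1*4 = 7 - 4 = 3)
F(5, 8)*C(11, 3) = √(5² + 8²)*3 = √(25 + 64)*3 = √89*3 = 3*√89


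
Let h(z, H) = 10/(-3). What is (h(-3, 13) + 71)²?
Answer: 41209/9 ≈ 4578.8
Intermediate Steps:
h(z, H) = -10/3 (h(z, H) = 10*(-⅓) = -10/3)
(h(-3, 13) + 71)² = (-10/3 + 71)² = (203/3)² = 41209/9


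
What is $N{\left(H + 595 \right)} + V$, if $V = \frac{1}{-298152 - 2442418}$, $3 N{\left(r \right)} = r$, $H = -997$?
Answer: $- \frac{367236381}{2740570} \approx -134.0$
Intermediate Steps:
$N{\left(r \right)} = \frac{r}{3}$
$V = - \frac{1}{2740570}$ ($V = \frac{1}{-2740570} = - \frac{1}{2740570} \approx -3.6489 \cdot 10^{-7}$)
$N{\left(H + 595 \right)} + V = \frac{-997 + 595}{3} - \frac{1}{2740570} = \frac{1}{3} \left(-402\right) - \frac{1}{2740570} = -134 - \frac{1}{2740570} = - \frac{367236381}{2740570}$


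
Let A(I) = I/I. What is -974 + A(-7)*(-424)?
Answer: -1398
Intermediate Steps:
A(I) = 1
-974 + A(-7)*(-424) = -974 + 1*(-424) = -974 - 424 = -1398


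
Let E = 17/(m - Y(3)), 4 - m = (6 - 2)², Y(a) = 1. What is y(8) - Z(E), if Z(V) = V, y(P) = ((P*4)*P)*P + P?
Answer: 26745/13 ≈ 2057.3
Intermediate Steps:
m = -12 (m = 4 - (6 - 2)² = 4 - 1*4² = 4 - 1*16 = 4 - 16 = -12)
E = -17/13 (E = 17/(-12 - 1*1) = 17/(-12 - 1) = 17/(-13) = 17*(-1/13) = -17/13 ≈ -1.3077)
y(P) = P + 4*P³ (y(P) = ((4*P)*P)*P + P = (4*P²)*P + P = 4*P³ + P = P + 4*P³)
y(8) - Z(E) = (8 + 4*8³) - 1*(-17/13) = (8 + 4*512) + 17/13 = (8 + 2048) + 17/13 = 2056 + 17/13 = 26745/13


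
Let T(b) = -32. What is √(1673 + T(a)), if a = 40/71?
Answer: √1641 ≈ 40.509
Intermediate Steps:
a = 40/71 (a = 40*(1/71) = 40/71 ≈ 0.56338)
√(1673 + T(a)) = √(1673 - 32) = √1641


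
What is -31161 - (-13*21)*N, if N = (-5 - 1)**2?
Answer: -21333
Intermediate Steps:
N = 36 (N = (-6)**2 = 36)
-31161 - (-13*21)*N = -31161 - (-13*21)*36 = -31161 - (-273)*36 = -31161 - 1*(-9828) = -31161 + 9828 = -21333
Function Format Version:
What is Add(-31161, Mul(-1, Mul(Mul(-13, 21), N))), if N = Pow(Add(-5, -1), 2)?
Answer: -21333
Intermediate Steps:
N = 36 (N = Pow(-6, 2) = 36)
Add(-31161, Mul(-1, Mul(Mul(-13, 21), N))) = Add(-31161, Mul(-1, Mul(Mul(-13, 21), 36))) = Add(-31161, Mul(-1, Mul(-273, 36))) = Add(-31161, Mul(-1, -9828)) = Add(-31161, 9828) = -21333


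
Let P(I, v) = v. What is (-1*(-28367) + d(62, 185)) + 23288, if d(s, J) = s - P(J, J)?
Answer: 51532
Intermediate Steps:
d(s, J) = s - J
(-1*(-28367) + d(62, 185)) + 23288 = (-1*(-28367) + (62 - 1*185)) + 23288 = (28367 + (62 - 185)) + 23288 = (28367 - 123) + 23288 = 28244 + 23288 = 51532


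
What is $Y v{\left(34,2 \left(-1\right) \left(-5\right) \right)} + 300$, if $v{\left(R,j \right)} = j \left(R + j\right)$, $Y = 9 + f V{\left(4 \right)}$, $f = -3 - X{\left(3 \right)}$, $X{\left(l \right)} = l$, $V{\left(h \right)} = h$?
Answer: $-6300$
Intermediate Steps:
$f = -6$ ($f = -3 - 3 = -6$)
$Y = -15$ ($Y = 9 - 24 = -15$)
$Y v{\left(34,2 \left(-1\right) \left(-5\right) \right)} + 300 = - 15 \cdot 2 \left(-1\right) \left(-5\right) \left(34 + 2 \left(-1\right) \left(-5\right)\right) + 300 = - 15 \left(-2\right) \left(-5\right) \left(34 - -10\right) + 300 = - 15 \cdot 10 \left(34 + 10\right) + 300 = - 15 \cdot 10 \cdot 44 + 300 = \left(-15\right) 440 + 300 = -6600 + 300 = -6300$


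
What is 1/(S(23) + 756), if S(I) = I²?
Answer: 1/1285 ≈ 0.00077821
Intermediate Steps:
1/(S(23) + 756) = 1/(23² + 756) = 1/(529 + 756) = 1/1285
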